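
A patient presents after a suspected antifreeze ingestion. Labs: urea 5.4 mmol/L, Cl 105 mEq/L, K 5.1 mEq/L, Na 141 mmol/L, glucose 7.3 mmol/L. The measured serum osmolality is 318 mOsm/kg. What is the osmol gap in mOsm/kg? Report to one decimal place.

23.3 mOsm/kg

Calculated osmolality = 2·Na + glucose + urea
= 2·141 + 7.3 + 5.4
= 282 + 7.30 + 5.40
= 294.7 mOsm/kg ≈ 294.7 mOsm/kg
Osmolar gap = measured − calculated = 318 − 294.7 = 23.3 mOsm/kg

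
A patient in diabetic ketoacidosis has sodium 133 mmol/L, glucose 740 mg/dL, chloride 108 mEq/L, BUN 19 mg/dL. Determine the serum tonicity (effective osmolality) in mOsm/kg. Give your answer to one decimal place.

307.1 mOsm/kg

Effective osmolality excludes urea (freely permeant across cell membranes):
2·Na + glucose/18
= 2·133 + 740/18
= 266 + 41.11
= 307.11 mOsm/kg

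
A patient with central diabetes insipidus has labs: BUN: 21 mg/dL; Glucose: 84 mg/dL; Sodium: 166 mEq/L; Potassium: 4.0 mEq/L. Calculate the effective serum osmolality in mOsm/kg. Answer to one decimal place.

336.7 mOsm/kg

Effective osmolality excludes urea (freely permeant across cell membranes):
2·Na + glucose/18
= 2·166 + 84/18
= 332 + 4.67
= 336.67 mOsm/kg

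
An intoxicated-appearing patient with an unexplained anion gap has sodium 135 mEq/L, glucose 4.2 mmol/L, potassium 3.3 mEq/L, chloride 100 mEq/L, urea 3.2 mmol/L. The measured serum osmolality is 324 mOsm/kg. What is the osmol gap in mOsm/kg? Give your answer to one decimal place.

Calculated osmolality = 2·Na + glucose + urea
= 2·135 + 4.2 + 3.2
= 270 + 4.20 + 3.20
= 277.4 mOsm/kg ≈ 277.4 mOsm/kg
Osmolar gap = measured − calculated = 324 − 277.4 = 46.6 mOsm/kg

46.6 mOsm/kg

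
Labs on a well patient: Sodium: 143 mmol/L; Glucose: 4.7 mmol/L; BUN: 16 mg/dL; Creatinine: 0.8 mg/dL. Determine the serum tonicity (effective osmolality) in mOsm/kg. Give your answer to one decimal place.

Effective osmolality excludes urea (freely permeant across cell membranes):
2·Na + glucose
= 2·143 + 4.7
= 286 + 4.7
= 290.7 mOsm/kg

290.7 mOsm/kg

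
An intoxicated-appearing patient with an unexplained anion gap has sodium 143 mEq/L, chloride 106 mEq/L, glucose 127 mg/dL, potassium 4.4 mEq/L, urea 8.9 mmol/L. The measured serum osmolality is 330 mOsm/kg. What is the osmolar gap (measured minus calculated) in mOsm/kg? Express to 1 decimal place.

28.0 mOsm/kg

Calculated osmolality = 2·Na + glucose/18 + urea
= 2·143 + 127/18 + 8.9
= 286 + 7.06 + 8.90
= 301.96 mOsm/kg ≈ 302.0 mOsm/kg
Osmolar gap = measured − calculated = 330 − 302.0 = 28.0 mOsm/kg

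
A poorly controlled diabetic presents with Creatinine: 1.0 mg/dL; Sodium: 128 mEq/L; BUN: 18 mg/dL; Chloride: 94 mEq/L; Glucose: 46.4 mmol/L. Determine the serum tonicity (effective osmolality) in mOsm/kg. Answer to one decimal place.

Effective osmolality excludes urea (freely permeant across cell membranes):
2·Na + glucose
= 2·128 + 46.4
= 256 + 46.4
= 302.4 mOsm/kg

302.4 mOsm/kg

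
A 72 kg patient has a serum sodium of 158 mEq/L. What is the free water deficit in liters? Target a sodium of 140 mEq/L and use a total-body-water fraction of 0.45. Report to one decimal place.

4.2 L

TBW = 0.45 · 72 = 32.4 L
Free water deficit = TBW · (Na/140 − 1)
= 32.4 · (158/140 − 1)
= 32.4 · 0.1286
= 4.17 L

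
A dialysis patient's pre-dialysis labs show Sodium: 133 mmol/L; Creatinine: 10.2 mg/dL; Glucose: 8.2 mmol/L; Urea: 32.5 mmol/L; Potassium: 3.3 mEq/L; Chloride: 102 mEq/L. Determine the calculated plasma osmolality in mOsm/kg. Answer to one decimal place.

306.7 mOsm/kg

Calculated osmolality = 2·Na + glucose + urea
= 2·133 + 8.2 + 32.5
= 266 + 8.20 + 32.50
= 306.7 mOsm/kg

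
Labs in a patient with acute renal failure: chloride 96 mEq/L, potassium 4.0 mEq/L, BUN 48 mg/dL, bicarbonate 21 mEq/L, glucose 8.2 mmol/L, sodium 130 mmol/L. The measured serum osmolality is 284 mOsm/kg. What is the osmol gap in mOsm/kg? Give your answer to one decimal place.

Calculated osmolality = 2·Na + glucose + BUN/2.8
= 2·130 + 8.2 + 48/2.8
= 260 + 8.20 + 17.14
= 285.34 mOsm/kg ≈ 285.3 mOsm/kg
Osmolar gap = measured − calculated = 284 − 285.3 = -1.3 mOsm/kg

-1.3 mOsm/kg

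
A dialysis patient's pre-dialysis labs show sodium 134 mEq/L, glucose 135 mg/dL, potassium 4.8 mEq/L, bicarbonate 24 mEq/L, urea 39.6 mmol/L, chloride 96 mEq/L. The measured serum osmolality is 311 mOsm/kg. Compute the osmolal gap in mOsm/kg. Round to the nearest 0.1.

-4.1 mOsm/kg

Calculated osmolality = 2·Na + glucose/18 + urea
= 2·134 + 135/18 + 39.6
= 268 + 7.50 + 39.60
= 315.1 mOsm/kg ≈ 315.1 mOsm/kg
Osmolar gap = measured − calculated = 311 − 315.1 = -4.1 mOsm/kg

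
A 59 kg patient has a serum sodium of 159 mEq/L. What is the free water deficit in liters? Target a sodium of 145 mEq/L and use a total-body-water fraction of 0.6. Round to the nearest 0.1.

3.4 L

TBW = 0.6 · 59 = 35.4 L
Free water deficit = TBW · (Na/145 − 1)
= 35.4 · (159/145 − 1)
= 35.4 · 0.0966
= 3.42 L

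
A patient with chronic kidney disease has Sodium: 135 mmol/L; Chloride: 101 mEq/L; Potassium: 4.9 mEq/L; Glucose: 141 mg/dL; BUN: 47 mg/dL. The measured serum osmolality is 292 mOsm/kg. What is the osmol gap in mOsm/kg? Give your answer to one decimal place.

-2.6 mOsm/kg

Calculated osmolality = 2·Na + glucose/18 + BUN/2.8
= 2·135 + 141/18 + 47/2.8
= 270 + 7.83 + 16.79
= 294.62 mOsm/kg ≈ 294.6 mOsm/kg
Osmolar gap = measured − calculated = 292 − 294.6 = -2.6 mOsm/kg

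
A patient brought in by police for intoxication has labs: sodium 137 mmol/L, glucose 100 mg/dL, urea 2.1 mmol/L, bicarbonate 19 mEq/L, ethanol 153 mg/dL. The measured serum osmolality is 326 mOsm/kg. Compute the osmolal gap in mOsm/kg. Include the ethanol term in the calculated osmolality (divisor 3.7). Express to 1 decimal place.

Calculated osmolality = 2·Na + glucose/18 + urea + ethanol/3.7
= 2·137 + 100/18 + 2.1 + 153/3.7
= 274 + 5.56 + 2.10 + 41.35
= 323.01 mOsm/kg ≈ 323.0 mOsm/kg
Osmolar gap = measured − calculated = 326 − 323.0 = 3.0 mOsm/kg

3.0 mOsm/kg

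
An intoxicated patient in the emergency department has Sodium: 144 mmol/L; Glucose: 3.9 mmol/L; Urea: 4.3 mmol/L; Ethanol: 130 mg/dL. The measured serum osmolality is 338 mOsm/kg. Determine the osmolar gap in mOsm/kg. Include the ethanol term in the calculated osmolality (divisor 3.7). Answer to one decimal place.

6.7 mOsm/kg

Calculated osmolality = 2·Na + glucose + urea + ethanol/3.7
= 2·144 + 3.9 + 4.3 + 130/3.7
= 288 + 3.90 + 4.30 + 35.14
= 331.34 mOsm/kg ≈ 331.3 mOsm/kg
Osmolar gap = measured − calculated = 338 − 331.3 = 6.7 mOsm/kg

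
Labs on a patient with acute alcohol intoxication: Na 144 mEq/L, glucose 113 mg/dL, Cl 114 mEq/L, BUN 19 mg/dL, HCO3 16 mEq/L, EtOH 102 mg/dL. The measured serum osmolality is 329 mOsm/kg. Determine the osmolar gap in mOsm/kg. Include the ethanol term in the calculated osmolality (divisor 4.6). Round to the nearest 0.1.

Calculated osmolality = 2·Na + glucose/18 + BUN/2.8 + ethanol/4.6
= 2·144 + 113/18 + 19/2.8 + 102/4.6
= 288 + 6.28 + 6.79 + 22.17
= 323.24 mOsm/kg ≈ 323.2 mOsm/kg
Osmolar gap = measured − calculated = 329 − 323.2 = 5.8 mOsm/kg

5.8 mOsm/kg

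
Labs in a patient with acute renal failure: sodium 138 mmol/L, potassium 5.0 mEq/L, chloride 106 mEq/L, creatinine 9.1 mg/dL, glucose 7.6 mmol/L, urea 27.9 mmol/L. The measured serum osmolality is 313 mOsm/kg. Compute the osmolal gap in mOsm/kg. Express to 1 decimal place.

Calculated osmolality = 2·Na + glucose + urea
= 2·138 + 7.6 + 27.9
= 276 + 7.60 + 27.90
= 311.5 mOsm/kg ≈ 311.5 mOsm/kg
Osmolar gap = measured − calculated = 313 − 311.5 = 1.5 mOsm/kg

1.5 mOsm/kg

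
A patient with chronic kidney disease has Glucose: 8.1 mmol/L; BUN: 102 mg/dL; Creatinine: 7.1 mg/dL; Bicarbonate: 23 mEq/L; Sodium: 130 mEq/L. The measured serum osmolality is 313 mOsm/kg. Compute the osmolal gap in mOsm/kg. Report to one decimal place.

Calculated osmolality = 2·Na + glucose + BUN/2.8
= 2·130 + 8.1 + 102/2.8
= 260 + 8.10 + 36.43
= 304.53 mOsm/kg ≈ 304.5 mOsm/kg
Osmolar gap = measured − calculated = 313 − 304.5 = 8.5 mOsm/kg

8.5 mOsm/kg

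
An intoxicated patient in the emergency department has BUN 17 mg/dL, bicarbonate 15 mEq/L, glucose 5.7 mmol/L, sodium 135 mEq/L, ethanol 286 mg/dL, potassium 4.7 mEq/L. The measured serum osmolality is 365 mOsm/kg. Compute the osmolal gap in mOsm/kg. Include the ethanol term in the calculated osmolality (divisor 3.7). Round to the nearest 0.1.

5.9 mOsm/kg

Calculated osmolality = 2·Na + glucose + BUN/2.8 + ethanol/3.7
= 2·135 + 5.7 + 17/2.8 + 286/3.7
= 270 + 5.70 + 6.07 + 77.30
= 359.07 mOsm/kg ≈ 359.1 mOsm/kg
Osmolar gap = measured − calculated = 365 − 359.1 = 5.9 mOsm/kg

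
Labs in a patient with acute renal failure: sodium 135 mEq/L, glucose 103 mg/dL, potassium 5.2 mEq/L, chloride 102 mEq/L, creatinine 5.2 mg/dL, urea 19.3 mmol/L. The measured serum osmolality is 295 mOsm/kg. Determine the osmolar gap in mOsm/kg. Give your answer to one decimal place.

0.0 mOsm/kg

Calculated osmolality = 2·Na + glucose/18 + urea
= 2·135 + 103/18 + 19.3
= 270 + 5.72 + 19.30
= 295.02 mOsm/kg ≈ 295.0 mOsm/kg
Osmolar gap = measured − calculated = 295 − 295.0 = 0.0 mOsm/kg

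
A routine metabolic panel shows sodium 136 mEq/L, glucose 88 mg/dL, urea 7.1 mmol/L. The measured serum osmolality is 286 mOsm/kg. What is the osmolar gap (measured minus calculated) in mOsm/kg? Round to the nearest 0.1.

2.0 mOsm/kg

Calculated osmolality = 2·Na + glucose/18 + urea
= 2·136 + 88/18 + 7.1
= 272 + 4.89 + 7.10
= 283.99 mOsm/kg ≈ 284.0 mOsm/kg
Osmolar gap = measured − calculated = 286 − 284.0 = 2.0 mOsm/kg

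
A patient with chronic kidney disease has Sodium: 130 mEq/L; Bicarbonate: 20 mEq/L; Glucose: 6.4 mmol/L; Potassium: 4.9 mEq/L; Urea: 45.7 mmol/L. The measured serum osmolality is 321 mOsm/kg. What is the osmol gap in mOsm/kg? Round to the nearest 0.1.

8.9 mOsm/kg

Calculated osmolality = 2·Na + glucose + urea
= 2·130 + 6.4 + 45.7
= 260 + 6.40 + 45.70
= 312.1 mOsm/kg ≈ 312.1 mOsm/kg
Osmolar gap = measured − calculated = 321 − 312.1 = 8.9 mOsm/kg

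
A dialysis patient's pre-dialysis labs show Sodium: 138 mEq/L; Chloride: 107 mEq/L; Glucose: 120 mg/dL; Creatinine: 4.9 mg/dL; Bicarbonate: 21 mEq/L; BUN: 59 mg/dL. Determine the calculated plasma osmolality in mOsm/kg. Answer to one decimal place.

303.7 mOsm/kg

Calculated osmolality = 2·Na + glucose/18 + BUN/2.8
= 2·138 + 120/18 + 59/2.8
= 276 + 6.67 + 21.07
= 303.74 mOsm/kg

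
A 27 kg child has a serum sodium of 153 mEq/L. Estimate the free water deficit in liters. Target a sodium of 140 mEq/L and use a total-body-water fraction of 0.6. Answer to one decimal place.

TBW = 0.6 · 27 = 16.2 L
Free water deficit = TBW · (Na/140 − 1)
= 16.2 · (153/140 − 1)
= 16.2 · 0.0929
= 1.5 L

1.5 L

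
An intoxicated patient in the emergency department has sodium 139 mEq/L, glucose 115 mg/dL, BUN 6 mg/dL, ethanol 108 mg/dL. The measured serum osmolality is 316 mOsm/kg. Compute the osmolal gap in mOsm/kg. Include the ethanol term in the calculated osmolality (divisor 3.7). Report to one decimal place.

0.3 mOsm/kg

Calculated osmolality = 2·Na + glucose/18 + BUN/2.8 + ethanol/3.7
= 2·139 + 115/18 + 6/2.8 + 108/3.7
= 278 + 6.39 + 2.14 + 29.19
= 315.72 mOsm/kg ≈ 315.7 mOsm/kg
Osmolar gap = measured − calculated = 316 − 315.7 = 0.3 mOsm/kg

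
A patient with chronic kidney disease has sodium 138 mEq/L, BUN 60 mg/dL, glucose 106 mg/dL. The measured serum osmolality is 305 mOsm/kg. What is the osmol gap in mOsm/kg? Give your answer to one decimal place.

1.7 mOsm/kg

Calculated osmolality = 2·Na + glucose/18 + BUN/2.8
= 2·138 + 106/18 + 60/2.8
= 276 + 5.89 + 21.43
= 303.32 mOsm/kg ≈ 303.3 mOsm/kg
Osmolar gap = measured − calculated = 305 − 303.3 = 1.7 mOsm/kg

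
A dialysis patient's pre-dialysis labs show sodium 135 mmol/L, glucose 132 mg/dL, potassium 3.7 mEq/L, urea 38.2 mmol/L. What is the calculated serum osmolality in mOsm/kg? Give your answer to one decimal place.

Calculated osmolality = 2·Na + glucose/18 + urea
= 2·135 + 132/18 + 38.2
= 270 + 7.33 + 38.20
= 315.53 mOsm/kg

315.5 mOsm/kg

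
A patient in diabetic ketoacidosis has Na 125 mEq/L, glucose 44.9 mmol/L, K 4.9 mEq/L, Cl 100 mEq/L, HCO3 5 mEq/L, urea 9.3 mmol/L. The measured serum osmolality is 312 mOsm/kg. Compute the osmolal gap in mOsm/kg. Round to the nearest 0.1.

7.8 mOsm/kg

Calculated osmolality = 2·Na + glucose + urea
= 2·125 + 44.9 + 9.3
= 250 + 44.90 + 9.30
= 304.2 mOsm/kg ≈ 304.2 mOsm/kg
Osmolar gap = measured − calculated = 312 − 304.2 = 7.8 mOsm/kg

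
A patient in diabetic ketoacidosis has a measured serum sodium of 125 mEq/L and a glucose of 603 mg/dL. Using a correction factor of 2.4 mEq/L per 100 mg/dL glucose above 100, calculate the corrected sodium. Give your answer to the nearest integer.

137 mEq/L

Corrected Na = measured Na + 2.4 · (glucose − 100)/100
= 125 + 2.4 · (603 − 100)/100
= 125 + 12.1
= 137.1 mEq/L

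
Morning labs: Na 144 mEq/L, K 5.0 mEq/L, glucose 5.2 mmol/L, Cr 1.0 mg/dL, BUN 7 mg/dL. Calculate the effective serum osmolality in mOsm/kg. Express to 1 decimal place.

293.2 mOsm/kg

Effective osmolality excludes urea (freely permeant across cell membranes):
2·Na + glucose
= 2·144 + 5.2
= 288 + 5.2
= 293.2 mOsm/kg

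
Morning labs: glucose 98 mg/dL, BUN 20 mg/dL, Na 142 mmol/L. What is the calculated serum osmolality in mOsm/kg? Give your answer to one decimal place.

296.6 mOsm/kg

Calculated osmolality = 2·Na + glucose/18 + BUN/2.8
= 2·142 + 98/18 + 20/2.8
= 284 + 5.44 + 7.14
= 296.58 mOsm/kg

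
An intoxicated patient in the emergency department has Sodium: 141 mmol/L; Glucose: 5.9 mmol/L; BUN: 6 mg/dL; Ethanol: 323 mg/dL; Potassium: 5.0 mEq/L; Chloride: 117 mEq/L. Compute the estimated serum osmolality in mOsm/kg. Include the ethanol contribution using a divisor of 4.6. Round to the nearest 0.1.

360.3 mOsm/kg

Calculated osmolality = 2·Na + glucose + BUN/2.8 + ethanol/4.6
= 2·141 + 5.9 + 6/2.8 + 323/4.6
= 282 + 5.90 + 2.14 + 70.22
= 360.26 mOsm/kg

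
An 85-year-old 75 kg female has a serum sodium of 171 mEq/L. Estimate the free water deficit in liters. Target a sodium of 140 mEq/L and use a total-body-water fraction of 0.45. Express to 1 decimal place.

7.5 L

TBW = 0.45 · 75 = 33.75 L
Free water deficit = TBW · (Na/140 − 1)
= 33.75 · (171/140 − 1)
= 33.75 · 0.2214
= 7.47 L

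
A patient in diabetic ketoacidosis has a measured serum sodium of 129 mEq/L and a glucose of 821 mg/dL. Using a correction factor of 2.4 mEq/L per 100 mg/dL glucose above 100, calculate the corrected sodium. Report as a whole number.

Corrected Na = measured Na + 2.4 · (glucose − 100)/100
= 129 + 2.4 · (821 − 100)/100
= 129 + 17.3
= 146.3 mEq/L

146 mEq/L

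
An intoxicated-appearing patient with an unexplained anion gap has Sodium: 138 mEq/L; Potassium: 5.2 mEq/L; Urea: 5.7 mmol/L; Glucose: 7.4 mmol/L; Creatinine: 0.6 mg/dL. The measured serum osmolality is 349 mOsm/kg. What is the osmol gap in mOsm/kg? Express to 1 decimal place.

59.9 mOsm/kg

Calculated osmolality = 2·Na + glucose + urea
= 2·138 + 7.4 + 5.7
= 276 + 7.40 + 5.70
= 289.1 mOsm/kg ≈ 289.1 mOsm/kg
Osmolar gap = measured − calculated = 349 − 289.1 = 59.9 mOsm/kg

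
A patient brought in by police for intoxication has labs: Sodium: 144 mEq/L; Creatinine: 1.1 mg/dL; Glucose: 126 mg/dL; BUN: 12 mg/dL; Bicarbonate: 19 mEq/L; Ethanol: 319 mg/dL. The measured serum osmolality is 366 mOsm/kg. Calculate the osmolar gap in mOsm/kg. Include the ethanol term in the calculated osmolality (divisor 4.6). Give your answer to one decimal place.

-2.6 mOsm/kg

Calculated osmolality = 2·Na + glucose/18 + BUN/2.8 + ethanol/4.6
= 2·144 + 126/18 + 12/2.8 + 319/4.6
= 288 + 7 + 4.29 + 69.35
= 368.64 mOsm/kg ≈ 368.6 mOsm/kg
Osmolar gap = measured − calculated = 366 − 368.6 = -2.6 mOsm/kg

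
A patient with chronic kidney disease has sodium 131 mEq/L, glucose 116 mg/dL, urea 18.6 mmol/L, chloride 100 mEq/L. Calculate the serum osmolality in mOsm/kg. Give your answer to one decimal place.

Calculated osmolality = 2·Na + glucose/18 + urea
= 2·131 + 116/18 + 18.6
= 262 + 6.44 + 18.60
= 287.04 mOsm/kg

287.0 mOsm/kg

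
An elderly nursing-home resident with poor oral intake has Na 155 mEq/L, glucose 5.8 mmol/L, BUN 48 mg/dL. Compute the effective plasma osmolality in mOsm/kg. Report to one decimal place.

315.8 mOsm/kg

Effective osmolality excludes urea (freely permeant across cell membranes):
2·Na + glucose
= 2·155 + 5.8
= 310 + 5.8
= 315.8 mOsm/kg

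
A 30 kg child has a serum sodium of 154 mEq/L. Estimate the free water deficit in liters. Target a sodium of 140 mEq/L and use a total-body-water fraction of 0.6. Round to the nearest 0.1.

TBW = 0.6 · 30 = 18 L
Free water deficit = TBW · (Na/140 − 1)
= 18 · (154/140 − 1)
= 18 · 0.1
= 1.8 L

1.8 L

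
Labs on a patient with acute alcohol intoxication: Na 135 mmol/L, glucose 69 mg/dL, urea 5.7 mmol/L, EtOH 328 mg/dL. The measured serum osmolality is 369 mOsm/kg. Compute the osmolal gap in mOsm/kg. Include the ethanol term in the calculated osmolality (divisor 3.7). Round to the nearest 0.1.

0.8 mOsm/kg

Calculated osmolality = 2·Na + glucose/18 + urea + ethanol/3.7
= 2·135 + 69/18 + 5.7 + 328/3.7
= 270 + 3.83 + 5.70 + 88.65
= 368.18 mOsm/kg ≈ 368.2 mOsm/kg
Osmolar gap = measured − calculated = 369 − 368.2 = 0.8 mOsm/kg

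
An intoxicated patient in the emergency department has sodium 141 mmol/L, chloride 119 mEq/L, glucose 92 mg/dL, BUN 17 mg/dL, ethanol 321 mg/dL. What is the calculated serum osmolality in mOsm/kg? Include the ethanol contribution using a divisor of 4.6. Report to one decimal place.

Calculated osmolality = 2·Na + glucose/18 + BUN/2.8 + ethanol/4.6
= 2·141 + 92/18 + 17/2.8 + 321/4.6
= 282 + 5.11 + 6.07 + 69.78
= 362.96 mOsm/kg

363.0 mOsm/kg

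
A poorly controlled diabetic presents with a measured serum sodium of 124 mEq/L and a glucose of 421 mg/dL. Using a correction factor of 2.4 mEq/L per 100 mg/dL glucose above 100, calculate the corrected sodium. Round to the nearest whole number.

132 mEq/L

Corrected Na = measured Na + 2.4 · (glucose − 100)/100
= 124 + 2.4 · (421 − 100)/100
= 124 + 7.7
= 131.7 mEq/L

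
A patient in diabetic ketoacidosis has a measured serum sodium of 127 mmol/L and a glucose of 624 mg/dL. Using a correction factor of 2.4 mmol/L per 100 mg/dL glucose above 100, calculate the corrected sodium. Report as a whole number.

140 mmol/L

Corrected Na = measured Na + 2.4 · (glucose − 100)/100
= 127 + 2.4 · (624 − 100)/100
= 127 + 12.6
= 139.6 mmol/L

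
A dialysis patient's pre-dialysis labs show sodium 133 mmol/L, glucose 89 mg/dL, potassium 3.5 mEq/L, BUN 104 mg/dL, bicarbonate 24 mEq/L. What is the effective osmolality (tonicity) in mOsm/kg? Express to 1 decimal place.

Effective osmolality excludes urea (freely permeant across cell membranes):
2·Na + glucose/18
= 2·133 + 89/18
= 266 + 4.94
= 270.94 mOsm/kg

270.9 mOsm/kg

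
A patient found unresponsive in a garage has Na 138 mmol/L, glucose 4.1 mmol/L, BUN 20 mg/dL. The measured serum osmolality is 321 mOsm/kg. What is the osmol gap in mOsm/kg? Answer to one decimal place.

33.8 mOsm/kg

Calculated osmolality = 2·Na + glucose + BUN/2.8
= 2·138 + 4.1 + 20/2.8
= 276 + 4.10 + 7.14
= 287.24 mOsm/kg ≈ 287.2 mOsm/kg
Osmolar gap = measured − calculated = 321 − 287.2 = 33.8 mOsm/kg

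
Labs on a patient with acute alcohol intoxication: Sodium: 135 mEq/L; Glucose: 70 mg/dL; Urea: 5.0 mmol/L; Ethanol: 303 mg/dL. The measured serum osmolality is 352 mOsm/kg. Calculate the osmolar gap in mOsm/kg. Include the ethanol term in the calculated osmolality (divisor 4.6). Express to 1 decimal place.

7.2 mOsm/kg

Calculated osmolality = 2·Na + glucose/18 + urea + ethanol/4.6
= 2·135 + 70/18 + 5 + 303/4.6
= 270 + 3.89 + 5 + 65.87
= 344.76 mOsm/kg ≈ 344.8 mOsm/kg
Osmolar gap = measured − calculated = 352 − 344.8 = 7.2 mOsm/kg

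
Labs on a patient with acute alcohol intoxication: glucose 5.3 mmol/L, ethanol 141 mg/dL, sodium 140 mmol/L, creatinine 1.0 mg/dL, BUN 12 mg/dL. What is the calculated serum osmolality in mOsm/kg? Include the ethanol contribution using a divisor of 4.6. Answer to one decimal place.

320.2 mOsm/kg

Calculated osmolality = 2·Na + glucose + BUN/2.8 + ethanol/4.6
= 2·140 + 5.3 + 12/2.8 + 141/4.6
= 280 + 5.30 + 4.29 + 30.65
= 320.24 mOsm/kg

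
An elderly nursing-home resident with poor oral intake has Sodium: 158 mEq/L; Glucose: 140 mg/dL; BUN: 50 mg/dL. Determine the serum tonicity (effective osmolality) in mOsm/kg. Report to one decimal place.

323.8 mOsm/kg

Effective osmolality excludes urea (freely permeant across cell membranes):
2·Na + glucose/18
= 2·158 + 140/18
= 316 + 7.78
= 323.78 mOsm/kg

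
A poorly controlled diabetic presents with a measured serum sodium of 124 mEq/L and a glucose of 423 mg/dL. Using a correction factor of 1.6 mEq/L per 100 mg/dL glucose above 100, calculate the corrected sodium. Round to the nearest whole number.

Corrected Na = measured Na + 1.6 · (glucose − 100)/100
= 124 + 1.6 · (423 − 100)/100
= 124 + 5.2
= 129.2 mEq/L

129 mEq/L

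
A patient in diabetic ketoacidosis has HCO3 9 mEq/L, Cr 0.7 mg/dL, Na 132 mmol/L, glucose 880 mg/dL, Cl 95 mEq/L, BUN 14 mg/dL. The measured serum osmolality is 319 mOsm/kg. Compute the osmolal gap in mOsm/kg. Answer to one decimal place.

1.1 mOsm/kg

Calculated osmolality = 2·Na + glucose/18 + BUN/2.8
= 2·132 + 880/18 + 14/2.8
= 264 + 48.89 + 5
= 317.89 mOsm/kg ≈ 317.9 mOsm/kg
Osmolar gap = measured − calculated = 319 − 317.9 = 1.1 mOsm/kg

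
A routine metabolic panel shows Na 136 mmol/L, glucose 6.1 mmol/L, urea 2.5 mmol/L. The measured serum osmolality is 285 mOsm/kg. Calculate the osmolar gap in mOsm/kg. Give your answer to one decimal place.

Calculated osmolality = 2·Na + glucose + urea
= 2·136 + 6.1 + 2.5
= 272 + 6.10 + 2.50
= 280.6 mOsm/kg ≈ 280.6 mOsm/kg
Osmolar gap = measured − calculated = 285 − 280.6 = 4.4 mOsm/kg

4.4 mOsm/kg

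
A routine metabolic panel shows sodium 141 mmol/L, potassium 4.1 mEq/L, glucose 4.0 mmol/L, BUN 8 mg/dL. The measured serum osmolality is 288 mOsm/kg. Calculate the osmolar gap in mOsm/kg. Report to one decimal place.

-0.9 mOsm/kg

Calculated osmolality = 2·Na + glucose + BUN/2.8
= 2·141 + 4 + 8/2.8
= 282 + 4 + 2.86
= 288.86 mOsm/kg ≈ 288.9 mOsm/kg
Osmolar gap = measured − calculated = 288 − 288.9 = -0.9 mOsm/kg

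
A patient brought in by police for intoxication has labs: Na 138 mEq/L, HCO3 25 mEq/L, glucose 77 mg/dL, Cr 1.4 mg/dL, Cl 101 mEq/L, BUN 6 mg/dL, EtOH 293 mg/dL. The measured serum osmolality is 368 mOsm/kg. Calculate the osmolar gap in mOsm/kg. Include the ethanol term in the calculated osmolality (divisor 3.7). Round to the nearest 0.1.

6.4 mOsm/kg

Calculated osmolality = 2·Na + glucose/18 + BUN/2.8 + ethanol/3.7
= 2·138 + 77/18 + 6/2.8 + 293/3.7
= 276 + 4.28 + 2.14 + 79.19
= 361.61 mOsm/kg ≈ 361.6 mOsm/kg
Osmolar gap = measured − calculated = 368 − 361.6 = 6.4 mOsm/kg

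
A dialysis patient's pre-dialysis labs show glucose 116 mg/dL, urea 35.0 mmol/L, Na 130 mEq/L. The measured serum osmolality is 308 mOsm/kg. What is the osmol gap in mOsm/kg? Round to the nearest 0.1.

Calculated osmolality = 2·Na + glucose/18 + urea
= 2·130 + 116/18 + 35
= 260 + 6.44 + 35
= 301.44 mOsm/kg ≈ 301.4 mOsm/kg
Osmolar gap = measured − calculated = 308 − 301.4 = 6.6 mOsm/kg

6.6 mOsm/kg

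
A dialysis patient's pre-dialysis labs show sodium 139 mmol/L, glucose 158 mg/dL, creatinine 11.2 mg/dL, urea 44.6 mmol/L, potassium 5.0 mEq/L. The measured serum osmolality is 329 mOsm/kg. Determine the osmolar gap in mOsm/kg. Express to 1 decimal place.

-2.4 mOsm/kg

Calculated osmolality = 2·Na + glucose/18 + urea
= 2·139 + 158/18 + 44.6
= 278 + 8.78 + 44.60
= 331.38 mOsm/kg ≈ 331.4 mOsm/kg
Osmolar gap = measured − calculated = 329 − 331.4 = -2.4 mOsm/kg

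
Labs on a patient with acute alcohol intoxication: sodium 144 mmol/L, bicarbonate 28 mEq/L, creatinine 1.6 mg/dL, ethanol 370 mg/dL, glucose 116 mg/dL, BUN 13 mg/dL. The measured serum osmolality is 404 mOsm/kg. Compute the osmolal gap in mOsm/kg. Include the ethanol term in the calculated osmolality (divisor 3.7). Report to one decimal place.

4.9 mOsm/kg

Calculated osmolality = 2·Na + glucose/18 + BUN/2.8 + ethanol/3.7
= 2·144 + 116/18 + 13/2.8 + 370/3.7
= 288 + 6.44 + 4.64 + 100
= 399.08 mOsm/kg ≈ 399.1 mOsm/kg
Osmolar gap = measured − calculated = 404 − 399.1 = 4.9 mOsm/kg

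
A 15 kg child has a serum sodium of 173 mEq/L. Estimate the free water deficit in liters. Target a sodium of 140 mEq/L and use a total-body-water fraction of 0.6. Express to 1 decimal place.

TBW = 0.6 · 15 = 9 L
Free water deficit = TBW · (Na/140 − 1)
= 9 · (173/140 − 1)
= 9 · 0.2357
= 2.12 L

2.1 L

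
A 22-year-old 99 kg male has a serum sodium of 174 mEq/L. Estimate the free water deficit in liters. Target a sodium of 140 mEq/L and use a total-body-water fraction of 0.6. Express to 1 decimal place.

TBW = 0.6 · 99 = 59.4 L
Free water deficit = TBW · (Na/140 − 1)
= 59.4 · (174/140 − 1)
= 59.4 · 0.2429
= 14.43 L

14.4 L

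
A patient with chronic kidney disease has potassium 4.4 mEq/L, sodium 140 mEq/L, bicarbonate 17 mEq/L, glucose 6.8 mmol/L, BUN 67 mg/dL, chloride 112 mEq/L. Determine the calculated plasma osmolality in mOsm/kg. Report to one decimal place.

310.7 mOsm/kg

Calculated osmolality = 2·Na + glucose + BUN/2.8
= 2·140 + 6.8 + 67/2.8
= 280 + 6.80 + 23.93
= 310.73 mOsm/kg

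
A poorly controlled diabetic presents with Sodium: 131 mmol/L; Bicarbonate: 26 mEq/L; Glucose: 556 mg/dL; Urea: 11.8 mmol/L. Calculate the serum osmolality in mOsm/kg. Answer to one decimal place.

304.7 mOsm/kg

Calculated osmolality = 2·Na + glucose/18 + urea
= 2·131 + 556/18 + 11.8
= 262 + 30.89 + 11.80
= 304.69 mOsm/kg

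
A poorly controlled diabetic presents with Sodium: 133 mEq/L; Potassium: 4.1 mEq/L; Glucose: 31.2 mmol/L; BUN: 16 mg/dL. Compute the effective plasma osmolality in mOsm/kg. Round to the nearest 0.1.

297.2 mOsm/kg

Effective osmolality excludes urea (freely permeant across cell membranes):
2·Na + glucose
= 2·133 + 31.2
= 266 + 31.2
= 297.2 mOsm/kg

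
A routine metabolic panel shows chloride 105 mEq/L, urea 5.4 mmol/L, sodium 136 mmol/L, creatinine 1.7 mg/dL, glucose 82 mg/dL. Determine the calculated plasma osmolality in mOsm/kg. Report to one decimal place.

Calculated osmolality = 2·Na + glucose/18 + urea
= 2·136 + 82/18 + 5.4
= 272 + 4.56 + 5.40
= 281.96 mOsm/kg

282.0 mOsm/kg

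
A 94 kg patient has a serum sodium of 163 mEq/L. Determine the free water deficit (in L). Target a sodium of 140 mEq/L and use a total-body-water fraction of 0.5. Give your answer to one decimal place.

7.7 L

TBW = 0.5 · 94 = 47 L
Free water deficit = TBW · (Na/140 − 1)
= 47 · (163/140 − 1)
= 47 · 0.1643
= 7.72 L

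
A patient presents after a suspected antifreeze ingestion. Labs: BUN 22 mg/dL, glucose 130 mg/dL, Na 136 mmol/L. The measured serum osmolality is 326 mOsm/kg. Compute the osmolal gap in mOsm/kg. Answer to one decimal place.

Calculated osmolality = 2·Na + glucose/18 + BUN/2.8
= 2·136 + 130/18 + 22/2.8
= 272 + 7.22 + 7.86
= 287.08 mOsm/kg ≈ 287.1 mOsm/kg
Osmolar gap = measured − calculated = 326 − 287.1 = 38.9 mOsm/kg

38.9 mOsm/kg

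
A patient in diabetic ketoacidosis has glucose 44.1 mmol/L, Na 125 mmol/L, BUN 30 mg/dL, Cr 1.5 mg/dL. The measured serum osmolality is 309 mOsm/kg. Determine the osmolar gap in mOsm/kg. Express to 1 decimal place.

Calculated osmolality = 2·Na + glucose + BUN/2.8
= 2·125 + 44.1 + 30/2.8
= 250 + 44.10 + 10.71
= 304.81 mOsm/kg ≈ 304.8 mOsm/kg
Osmolar gap = measured − calculated = 309 − 304.8 = 4.2 mOsm/kg

4.2 mOsm/kg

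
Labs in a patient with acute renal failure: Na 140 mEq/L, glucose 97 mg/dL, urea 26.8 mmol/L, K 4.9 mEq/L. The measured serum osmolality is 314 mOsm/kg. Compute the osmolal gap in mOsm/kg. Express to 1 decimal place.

1.8 mOsm/kg

Calculated osmolality = 2·Na + glucose/18 + urea
= 2·140 + 97/18 + 26.8
= 280 + 5.39 + 26.80
= 312.19 mOsm/kg ≈ 312.2 mOsm/kg
Osmolar gap = measured − calculated = 314 − 312.2 = 1.8 mOsm/kg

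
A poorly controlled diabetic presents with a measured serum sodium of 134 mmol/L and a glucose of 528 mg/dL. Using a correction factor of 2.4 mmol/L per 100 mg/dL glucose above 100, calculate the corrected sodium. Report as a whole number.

144 mmol/L

Corrected Na = measured Na + 2.4 · (glucose − 100)/100
= 134 + 2.4 · (528 − 100)/100
= 134 + 10.3
= 144.3 mmol/L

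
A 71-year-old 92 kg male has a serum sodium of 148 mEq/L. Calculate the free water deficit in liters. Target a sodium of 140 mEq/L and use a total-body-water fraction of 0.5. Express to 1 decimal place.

TBW = 0.5 · 92 = 46 L
Free water deficit = TBW · (Na/140 − 1)
= 46 · (148/140 − 1)
= 46 · 0.0571
= 2.63 L

2.6 L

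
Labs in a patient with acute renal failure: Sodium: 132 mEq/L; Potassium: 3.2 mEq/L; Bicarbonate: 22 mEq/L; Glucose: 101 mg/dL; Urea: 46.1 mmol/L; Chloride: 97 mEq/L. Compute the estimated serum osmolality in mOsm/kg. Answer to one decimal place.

315.7 mOsm/kg

Calculated osmolality = 2·Na + glucose/18 + urea
= 2·132 + 101/18 + 46.1
= 264 + 5.61 + 46.10
= 315.71 mOsm/kg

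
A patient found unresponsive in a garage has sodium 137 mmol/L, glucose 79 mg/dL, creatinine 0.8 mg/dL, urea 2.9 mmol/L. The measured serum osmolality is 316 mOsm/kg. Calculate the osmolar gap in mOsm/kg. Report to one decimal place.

Calculated osmolality = 2·Na + glucose/18 + urea
= 2·137 + 79/18 + 2.9
= 274 + 4.39 + 2.90
= 281.29 mOsm/kg ≈ 281.3 mOsm/kg
Osmolar gap = measured − calculated = 316 − 281.3 = 34.7 mOsm/kg

34.7 mOsm/kg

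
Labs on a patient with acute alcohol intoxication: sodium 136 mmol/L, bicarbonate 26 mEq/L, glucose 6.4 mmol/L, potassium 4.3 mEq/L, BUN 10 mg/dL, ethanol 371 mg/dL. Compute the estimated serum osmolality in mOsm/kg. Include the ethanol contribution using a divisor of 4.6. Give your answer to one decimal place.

362.6 mOsm/kg

Calculated osmolality = 2·Na + glucose + BUN/2.8 + ethanol/4.6
= 2·136 + 6.4 + 10/2.8 + 371/4.6
= 272 + 6.40 + 3.57 + 80.65
= 362.62 mOsm/kg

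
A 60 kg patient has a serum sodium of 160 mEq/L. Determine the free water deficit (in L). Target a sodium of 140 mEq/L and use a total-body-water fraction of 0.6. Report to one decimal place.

TBW = 0.6 · 60 = 36 L
Free water deficit = TBW · (Na/140 − 1)
= 36 · (160/140 − 1)
= 36 · 0.1429
= 5.14 L

5.1 L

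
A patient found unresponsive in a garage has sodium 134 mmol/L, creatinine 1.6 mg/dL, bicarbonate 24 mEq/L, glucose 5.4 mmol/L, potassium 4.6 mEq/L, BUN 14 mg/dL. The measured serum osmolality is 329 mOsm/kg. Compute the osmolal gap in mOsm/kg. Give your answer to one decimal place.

50.6 mOsm/kg

Calculated osmolality = 2·Na + glucose + BUN/2.8
= 2·134 + 5.4 + 14/2.8
= 268 + 5.40 + 5
= 278.4 mOsm/kg ≈ 278.4 mOsm/kg
Osmolar gap = measured − calculated = 329 − 278.4 = 50.6 mOsm/kg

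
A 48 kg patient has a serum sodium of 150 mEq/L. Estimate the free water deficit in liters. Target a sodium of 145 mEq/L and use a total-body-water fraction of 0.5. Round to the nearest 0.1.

0.8 L

TBW = 0.5 · 48 = 24 L
Free water deficit = TBW · (Na/145 − 1)
= 24 · (150/145 − 1)
= 24 · 0.0345
= 0.83 L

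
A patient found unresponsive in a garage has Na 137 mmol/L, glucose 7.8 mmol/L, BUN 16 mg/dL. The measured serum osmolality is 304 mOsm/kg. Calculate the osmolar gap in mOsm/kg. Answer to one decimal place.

16.5 mOsm/kg

Calculated osmolality = 2·Na + glucose + BUN/2.8
= 2·137 + 7.8 + 16/2.8
= 274 + 7.80 + 5.71
= 287.51 mOsm/kg ≈ 287.5 mOsm/kg
Osmolar gap = measured − calculated = 304 − 287.5 = 16.5 mOsm/kg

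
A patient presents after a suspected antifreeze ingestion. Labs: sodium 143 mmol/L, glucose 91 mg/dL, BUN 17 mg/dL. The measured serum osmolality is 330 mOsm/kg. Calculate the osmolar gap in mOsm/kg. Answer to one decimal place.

Calculated osmolality = 2·Na + glucose/18 + BUN/2.8
= 2·143 + 91/18 + 17/2.8
= 286 + 5.06 + 6.07
= 297.13 mOsm/kg ≈ 297.1 mOsm/kg
Osmolar gap = measured − calculated = 330 − 297.1 = 32.9 mOsm/kg

32.9 mOsm/kg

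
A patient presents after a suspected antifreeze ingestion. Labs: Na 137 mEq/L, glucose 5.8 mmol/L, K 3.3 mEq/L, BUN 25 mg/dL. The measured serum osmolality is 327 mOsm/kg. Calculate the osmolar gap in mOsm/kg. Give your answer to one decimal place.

Calculated osmolality = 2·Na + glucose + BUN/2.8
= 2·137 + 5.8 + 25/2.8
= 274 + 5.80 + 8.93
= 288.73 mOsm/kg ≈ 288.7 mOsm/kg
Osmolar gap = measured − calculated = 327 − 288.7 = 38.3 mOsm/kg

38.3 mOsm/kg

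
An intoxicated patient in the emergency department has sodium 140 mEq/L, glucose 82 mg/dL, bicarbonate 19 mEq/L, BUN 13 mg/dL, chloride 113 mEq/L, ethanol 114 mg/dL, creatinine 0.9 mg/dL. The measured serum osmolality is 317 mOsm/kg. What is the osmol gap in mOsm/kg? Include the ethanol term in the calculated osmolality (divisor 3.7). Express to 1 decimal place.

-3.0 mOsm/kg

Calculated osmolality = 2·Na + glucose/18 + BUN/2.8 + ethanol/3.7
= 2·140 + 82/18 + 13/2.8 + 114/3.7
= 280 + 4.56 + 4.64 + 30.81
= 320.01 mOsm/kg ≈ 320.0 mOsm/kg
Osmolar gap = measured − calculated = 317 − 320.0 = -3.0 mOsm/kg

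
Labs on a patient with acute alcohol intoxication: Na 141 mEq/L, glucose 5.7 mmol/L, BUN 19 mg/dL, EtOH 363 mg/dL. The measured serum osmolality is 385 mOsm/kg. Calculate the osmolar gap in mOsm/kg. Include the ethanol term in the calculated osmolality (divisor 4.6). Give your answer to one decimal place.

11.6 mOsm/kg

Calculated osmolality = 2·Na + glucose + BUN/2.8 + ethanol/4.6
= 2·141 + 5.7 + 19/2.8 + 363/4.6
= 282 + 5.70 + 6.79 + 78.91
= 373.4 mOsm/kg ≈ 373.4 mOsm/kg
Osmolar gap = measured − calculated = 385 − 373.4 = 11.6 mOsm/kg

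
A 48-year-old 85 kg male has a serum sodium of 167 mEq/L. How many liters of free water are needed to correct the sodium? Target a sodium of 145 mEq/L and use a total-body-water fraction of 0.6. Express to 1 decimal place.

7.7 L

TBW = 0.6 · 85 = 51 L
Free water deficit = TBW · (Na/145 − 1)
= 51 · (167/145 − 1)
= 51 · 0.1517
= 7.74 L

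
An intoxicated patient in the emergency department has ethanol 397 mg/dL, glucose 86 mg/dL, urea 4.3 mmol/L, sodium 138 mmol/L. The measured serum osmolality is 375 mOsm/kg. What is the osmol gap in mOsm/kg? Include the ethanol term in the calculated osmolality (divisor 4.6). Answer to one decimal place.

Calculated osmolality = 2·Na + glucose/18 + urea + ethanol/4.6
= 2·138 + 86/18 + 4.3 + 397/4.6
= 276 + 4.78 + 4.30 + 86.30
= 371.38 mOsm/kg ≈ 371.4 mOsm/kg
Osmolar gap = measured − calculated = 375 − 371.4 = 3.6 mOsm/kg

3.6 mOsm/kg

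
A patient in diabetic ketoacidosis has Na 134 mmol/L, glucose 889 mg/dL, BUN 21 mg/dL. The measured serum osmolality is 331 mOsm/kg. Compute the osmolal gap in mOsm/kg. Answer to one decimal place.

Calculated osmolality = 2·Na + glucose/18 + BUN/2.8
= 2·134 + 889/18 + 21/2.8
= 268 + 49.39 + 7.50
= 324.89 mOsm/kg ≈ 324.9 mOsm/kg
Osmolar gap = measured − calculated = 331 − 324.9 = 6.1 mOsm/kg

6.1 mOsm/kg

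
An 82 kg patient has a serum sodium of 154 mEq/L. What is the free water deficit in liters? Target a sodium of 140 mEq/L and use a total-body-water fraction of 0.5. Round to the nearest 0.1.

TBW = 0.5 · 82 = 41 L
Free water deficit = TBW · (Na/140 − 1)
= 41 · (154/140 − 1)
= 41 · 0.1
= 4.1 L

4.1 L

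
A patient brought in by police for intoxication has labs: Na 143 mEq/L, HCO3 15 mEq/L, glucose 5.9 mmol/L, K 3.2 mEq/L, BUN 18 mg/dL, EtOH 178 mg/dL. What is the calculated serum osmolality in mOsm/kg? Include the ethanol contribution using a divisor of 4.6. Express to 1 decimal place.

Calculated osmolality = 2·Na + glucose + BUN/2.8 + ethanol/4.6
= 2·143 + 5.9 + 18/2.8 + 178/4.6
= 286 + 5.90 + 6.43 + 38.70
= 337.03 mOsm/kg

337.0 mOsm/kg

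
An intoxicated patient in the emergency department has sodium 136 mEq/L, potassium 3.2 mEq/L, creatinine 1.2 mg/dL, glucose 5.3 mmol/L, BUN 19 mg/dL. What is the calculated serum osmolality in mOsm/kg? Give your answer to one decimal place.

Calculated osmolality = 2·Na + glucose + BUN/2.8
= 2·136 + 5.3 + 19/2.8
= 272 + 5.30 + 6.79
= 284.09 mOsm/kg

284.1 mOsm/kg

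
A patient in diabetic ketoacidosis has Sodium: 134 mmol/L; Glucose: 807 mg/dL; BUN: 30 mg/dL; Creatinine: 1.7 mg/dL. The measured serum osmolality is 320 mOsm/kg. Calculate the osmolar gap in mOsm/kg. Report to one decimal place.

Calculated osmolality = 2·Na + glucose/18 + BUN/2.8
= 2·134 + 807/18 + 30/2.8
= 268 + 44.83 + 10.71
= 323.54 mOsm/kg ≈ 323.5 mOsm/kg
Osmolar gap = measured − calculated = 320 − 323.5 = -3.5 mOsm/kg

-3.5 mOsm/kg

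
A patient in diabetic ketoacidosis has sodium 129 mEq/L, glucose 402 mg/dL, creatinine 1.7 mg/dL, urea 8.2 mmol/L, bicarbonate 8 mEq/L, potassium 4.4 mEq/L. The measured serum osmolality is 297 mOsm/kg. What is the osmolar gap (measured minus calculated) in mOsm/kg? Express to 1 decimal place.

Calculated osmolality = 2·Na + glucose/18 + urea
= 2·129 + 402/18 + 8.2
= 258 + 22.33 + 8.20
= 288.53 mOsm/kg ≈ 288.5 mOsm/kg
Osmolar gap = measured − calculated = 297 − 288.5 = 8.5 mOsm/kg

8.5 mOsm/kg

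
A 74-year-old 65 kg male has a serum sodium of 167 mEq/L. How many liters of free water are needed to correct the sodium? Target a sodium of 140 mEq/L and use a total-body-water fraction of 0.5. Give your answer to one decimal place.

6.3 L

TBW = 0.5 · 65 = 32.5 L
Free water deficit = TBW · (Na/140 − 1)
= 32.5 · (167/140 − 1)
= 32.5 · 0.1929
= 6.27 L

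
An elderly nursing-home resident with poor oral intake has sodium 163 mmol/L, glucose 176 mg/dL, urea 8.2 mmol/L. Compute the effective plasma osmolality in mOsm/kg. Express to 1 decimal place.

Effective osmolality excludes urea (freely permeant across cell membranes):
2·Na + glucose/18
= 2·163 + 176/18
= 326 + 9.78
= 335.78 mOsm/kg

335.8 mOsm/kg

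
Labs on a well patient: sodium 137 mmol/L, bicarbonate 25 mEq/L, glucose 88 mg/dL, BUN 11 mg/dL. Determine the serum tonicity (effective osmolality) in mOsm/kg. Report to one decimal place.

278.9 mOsm/kg

Effective osmolality excludes urea (freely permeant across cell membranes):
2·Na + glucose/18
= 2·137 + 88/18
= 274 + 4.89
= 278.89 mOsm/kg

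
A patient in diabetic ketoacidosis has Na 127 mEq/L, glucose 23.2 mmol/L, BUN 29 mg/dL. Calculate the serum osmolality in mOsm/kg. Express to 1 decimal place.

Calculated osmolality = 2·Na + glucose + BUN/2.8
= 2·127 + 23.2 + 29/2.8
= 254 + 23.20 + 10.36
= 287.56 mOsm/kg

287.6 mOsm/kg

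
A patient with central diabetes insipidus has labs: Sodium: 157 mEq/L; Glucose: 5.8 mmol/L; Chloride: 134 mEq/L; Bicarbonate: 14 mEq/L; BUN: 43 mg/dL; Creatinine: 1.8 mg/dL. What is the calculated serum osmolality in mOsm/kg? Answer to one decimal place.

Calculated osmolality = 2·Na + glucose + BUN/2.8
= 2·157 + 5.8 + 43/2.8
= 314 + 5.80 + 15.36
= 335.16 mOsm/kg

335.2 mOsm/kg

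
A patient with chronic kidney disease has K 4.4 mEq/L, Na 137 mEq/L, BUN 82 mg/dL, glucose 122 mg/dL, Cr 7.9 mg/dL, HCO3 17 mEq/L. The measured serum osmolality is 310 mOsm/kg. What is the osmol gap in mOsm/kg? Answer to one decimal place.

-0.1 mOsm/kg

Calculated osmolality = 2·Na + glucose/18 + BUN/2.8
= 2·137 + 122/18 + 82/2.8
= 274 + 6.78 + 29.29
= 310.07 mOsm/kg ≈ 310.1 mOsm/kg
Osmolar gap = measured − calculated = 310 − 310.1 = -0.1 mOsm/kg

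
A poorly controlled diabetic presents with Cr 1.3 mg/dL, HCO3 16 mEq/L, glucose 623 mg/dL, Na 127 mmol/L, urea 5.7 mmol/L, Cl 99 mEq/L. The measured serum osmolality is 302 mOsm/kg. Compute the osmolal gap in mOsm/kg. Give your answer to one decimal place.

7.7 mOsm/kg

Calculated osmolality = 2·Na + glucose/18 + urea
= 2·127 + 623/18 + 5.7
= 254 + 34.61 + 5.70
= 294.31 mOsm/kg ≈ 294.3 mOsm/kg
Osmolar gap = measured − calculated = 302 − 294.3 = 7.7 mOsm/kg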